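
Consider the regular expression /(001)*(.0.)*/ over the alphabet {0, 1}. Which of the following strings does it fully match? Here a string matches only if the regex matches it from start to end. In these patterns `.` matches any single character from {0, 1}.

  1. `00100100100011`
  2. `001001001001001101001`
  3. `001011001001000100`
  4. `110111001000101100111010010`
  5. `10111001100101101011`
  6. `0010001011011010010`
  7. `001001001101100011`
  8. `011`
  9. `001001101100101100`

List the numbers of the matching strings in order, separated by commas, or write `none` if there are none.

1 → no match
2 → match
3 → no match
4 → no match
5 → no match
6 → no match
7 → no match
8 → no match
9 → match

2, 9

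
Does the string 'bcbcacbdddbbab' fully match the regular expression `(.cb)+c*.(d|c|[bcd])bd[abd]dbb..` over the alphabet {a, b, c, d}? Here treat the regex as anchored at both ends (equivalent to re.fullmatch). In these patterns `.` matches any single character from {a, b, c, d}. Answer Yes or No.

Yes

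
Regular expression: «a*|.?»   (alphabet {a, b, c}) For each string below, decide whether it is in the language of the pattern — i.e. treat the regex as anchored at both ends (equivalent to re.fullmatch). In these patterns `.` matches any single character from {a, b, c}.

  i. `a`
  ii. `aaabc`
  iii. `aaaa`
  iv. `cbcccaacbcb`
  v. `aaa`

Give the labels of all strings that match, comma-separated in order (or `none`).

i → match
ii → no match
iii → match
iv → no match
v → match

i, iii, v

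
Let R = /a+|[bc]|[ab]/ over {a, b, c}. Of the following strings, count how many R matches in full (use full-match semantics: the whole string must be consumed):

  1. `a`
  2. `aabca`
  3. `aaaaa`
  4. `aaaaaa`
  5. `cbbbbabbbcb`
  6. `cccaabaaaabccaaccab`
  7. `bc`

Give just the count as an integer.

1 → match
2 → no match
3 → match
4 → match
5 → no match
6 → no match
7 → no match
Total matched: 3

3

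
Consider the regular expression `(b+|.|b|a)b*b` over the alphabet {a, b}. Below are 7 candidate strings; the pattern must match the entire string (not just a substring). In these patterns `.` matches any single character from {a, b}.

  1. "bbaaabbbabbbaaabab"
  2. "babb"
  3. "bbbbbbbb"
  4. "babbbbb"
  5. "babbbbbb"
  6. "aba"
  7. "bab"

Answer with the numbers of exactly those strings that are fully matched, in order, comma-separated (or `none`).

3

1 → no match
2 → no match
3 → match
4 → no match
5 → no match
6 → no match — must end with "b"
7 → no match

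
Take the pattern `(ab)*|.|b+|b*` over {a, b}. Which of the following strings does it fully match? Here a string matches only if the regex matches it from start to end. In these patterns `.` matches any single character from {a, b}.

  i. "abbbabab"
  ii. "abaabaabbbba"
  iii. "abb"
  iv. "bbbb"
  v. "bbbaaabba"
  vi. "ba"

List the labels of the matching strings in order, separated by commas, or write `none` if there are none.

i → no match
ii → no match
iii → no match
iv → match
v → no match
vi → no match

iv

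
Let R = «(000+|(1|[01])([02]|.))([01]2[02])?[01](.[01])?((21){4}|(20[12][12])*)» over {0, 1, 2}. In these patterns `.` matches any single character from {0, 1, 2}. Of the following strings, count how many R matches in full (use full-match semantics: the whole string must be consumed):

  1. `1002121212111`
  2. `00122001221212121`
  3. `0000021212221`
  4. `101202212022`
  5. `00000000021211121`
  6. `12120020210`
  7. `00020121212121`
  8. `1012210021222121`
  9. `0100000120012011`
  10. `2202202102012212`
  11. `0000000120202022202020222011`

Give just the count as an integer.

1 → no match
2 → no match
3 → no match
4 → no match
5 → no match
6 → no match
7 → match
8 → no match
9 → no match
10 → no match
11 → no match
Total matched: 1

1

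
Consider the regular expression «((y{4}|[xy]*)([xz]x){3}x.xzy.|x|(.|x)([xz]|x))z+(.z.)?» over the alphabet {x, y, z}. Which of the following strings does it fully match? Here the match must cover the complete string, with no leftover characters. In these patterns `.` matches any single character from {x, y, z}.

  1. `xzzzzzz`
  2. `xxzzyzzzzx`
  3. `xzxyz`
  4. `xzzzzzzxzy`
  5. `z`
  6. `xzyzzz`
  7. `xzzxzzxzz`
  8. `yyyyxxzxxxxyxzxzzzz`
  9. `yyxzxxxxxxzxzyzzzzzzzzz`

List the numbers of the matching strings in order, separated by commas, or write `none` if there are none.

1, 4, 9

1 → match
2 → no match
3 → no match
4 → match
5 → no match
6 → no match
7 → no match
8 → no match
9 → match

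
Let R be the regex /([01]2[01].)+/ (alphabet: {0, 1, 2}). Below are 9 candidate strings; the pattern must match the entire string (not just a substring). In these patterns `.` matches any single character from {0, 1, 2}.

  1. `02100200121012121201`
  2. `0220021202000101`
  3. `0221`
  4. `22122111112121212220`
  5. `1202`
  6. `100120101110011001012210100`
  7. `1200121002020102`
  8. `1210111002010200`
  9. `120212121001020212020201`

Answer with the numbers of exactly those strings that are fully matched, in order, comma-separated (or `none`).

1, 5

1 → match
2 → no match
3 → no match
4 → no match
5 → match
6 → no match
7 → no match
8 → no match
9 → no match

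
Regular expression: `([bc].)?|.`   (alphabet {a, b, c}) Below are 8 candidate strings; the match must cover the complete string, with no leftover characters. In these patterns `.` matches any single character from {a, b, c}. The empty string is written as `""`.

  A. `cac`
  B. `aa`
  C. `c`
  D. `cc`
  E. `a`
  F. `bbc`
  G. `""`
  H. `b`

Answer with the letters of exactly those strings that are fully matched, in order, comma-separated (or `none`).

C, D, E, G, H

A → no match
B → no match
C → match
D → match
E → match
F → no match
G → match
H → match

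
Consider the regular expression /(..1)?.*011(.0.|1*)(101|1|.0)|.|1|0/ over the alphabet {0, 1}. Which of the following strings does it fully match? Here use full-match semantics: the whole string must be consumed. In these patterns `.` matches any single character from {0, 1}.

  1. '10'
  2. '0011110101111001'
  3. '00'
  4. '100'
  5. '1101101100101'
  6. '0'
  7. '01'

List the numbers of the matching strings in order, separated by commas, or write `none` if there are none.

6

1. '10' → no match
2 → no match
3. '00' → no match
4. '100' → no match
5 → no match
6. '0' → match
7. '01' → no match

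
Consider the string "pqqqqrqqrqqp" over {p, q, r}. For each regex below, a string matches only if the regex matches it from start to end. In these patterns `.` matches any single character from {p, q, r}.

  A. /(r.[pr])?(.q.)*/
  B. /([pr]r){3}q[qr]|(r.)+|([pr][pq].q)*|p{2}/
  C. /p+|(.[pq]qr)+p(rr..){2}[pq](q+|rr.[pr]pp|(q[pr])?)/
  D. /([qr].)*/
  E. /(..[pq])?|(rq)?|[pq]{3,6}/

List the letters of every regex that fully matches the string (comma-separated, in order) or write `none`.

A → match
B → no match
C → no match
D → no match
E → no match

A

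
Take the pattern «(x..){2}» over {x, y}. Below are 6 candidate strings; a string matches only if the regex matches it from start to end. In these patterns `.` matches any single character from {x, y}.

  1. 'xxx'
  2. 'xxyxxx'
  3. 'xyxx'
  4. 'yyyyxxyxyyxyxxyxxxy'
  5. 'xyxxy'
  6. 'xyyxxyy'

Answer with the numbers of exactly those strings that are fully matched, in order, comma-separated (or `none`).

2

1 → no match
2 → match
3 → no match
4 → no match — must start with 'x'
5 → no match
6 → no match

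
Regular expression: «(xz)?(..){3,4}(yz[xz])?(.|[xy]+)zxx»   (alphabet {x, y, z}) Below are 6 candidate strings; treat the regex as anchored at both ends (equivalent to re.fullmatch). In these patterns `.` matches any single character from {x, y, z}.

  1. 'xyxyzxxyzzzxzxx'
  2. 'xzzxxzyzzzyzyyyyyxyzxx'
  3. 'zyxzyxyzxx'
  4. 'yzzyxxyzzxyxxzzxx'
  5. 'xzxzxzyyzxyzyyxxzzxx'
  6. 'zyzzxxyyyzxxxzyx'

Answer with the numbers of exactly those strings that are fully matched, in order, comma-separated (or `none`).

3

1 → no match
2 → no match
3 → match
4 → no match
5 → no match
6 → no match — must end with 'zxx'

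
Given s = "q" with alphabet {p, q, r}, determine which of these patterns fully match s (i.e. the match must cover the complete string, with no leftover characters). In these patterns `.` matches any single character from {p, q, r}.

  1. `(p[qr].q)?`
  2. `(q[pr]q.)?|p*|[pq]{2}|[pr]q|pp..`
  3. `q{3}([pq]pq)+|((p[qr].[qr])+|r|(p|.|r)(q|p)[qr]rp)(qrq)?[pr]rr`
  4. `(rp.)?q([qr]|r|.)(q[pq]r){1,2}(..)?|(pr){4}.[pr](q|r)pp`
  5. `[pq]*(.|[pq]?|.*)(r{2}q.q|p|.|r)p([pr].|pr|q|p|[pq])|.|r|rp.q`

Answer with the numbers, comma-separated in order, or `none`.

1 → no match
2 → no match
3 → no match
4 → no match
5 → match

5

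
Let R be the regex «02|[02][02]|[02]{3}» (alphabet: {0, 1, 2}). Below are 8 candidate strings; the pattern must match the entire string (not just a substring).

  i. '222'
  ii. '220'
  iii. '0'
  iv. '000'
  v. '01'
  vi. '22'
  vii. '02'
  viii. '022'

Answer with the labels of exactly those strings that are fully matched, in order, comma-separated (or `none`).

i → match
ii → match
iii → no match
iv → match
v → no match
vi → match
vii → match
viii → match

i, ii, iv, vi, vii, viii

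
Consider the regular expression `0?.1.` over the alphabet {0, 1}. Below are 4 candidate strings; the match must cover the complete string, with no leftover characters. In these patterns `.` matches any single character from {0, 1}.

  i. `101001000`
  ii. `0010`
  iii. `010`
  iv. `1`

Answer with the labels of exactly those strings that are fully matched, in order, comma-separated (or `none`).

ii, iii

i. `101001000` → no match
ii. `0010` → match
iii. `010` → match
iv. `1` → no match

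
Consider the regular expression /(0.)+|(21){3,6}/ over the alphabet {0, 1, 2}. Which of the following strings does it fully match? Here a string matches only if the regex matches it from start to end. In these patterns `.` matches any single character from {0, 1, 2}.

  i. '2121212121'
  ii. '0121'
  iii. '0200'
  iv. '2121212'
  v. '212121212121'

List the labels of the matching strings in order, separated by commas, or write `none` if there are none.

i, iii, v

i → match
ii → no match
iii → match
iv → no match
v → match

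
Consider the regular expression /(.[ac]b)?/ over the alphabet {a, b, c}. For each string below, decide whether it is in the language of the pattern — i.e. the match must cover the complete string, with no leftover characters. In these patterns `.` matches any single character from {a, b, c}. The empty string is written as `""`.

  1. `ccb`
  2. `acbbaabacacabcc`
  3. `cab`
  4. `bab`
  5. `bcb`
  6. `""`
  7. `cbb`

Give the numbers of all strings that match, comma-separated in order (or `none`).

1. `ccb` → match
2 → no match
3. `cab` → match
4. `bab` → match
5. `bcb` → match
6. `""` → match
7. `cbb` → no match

1, 3, 4, 5, 6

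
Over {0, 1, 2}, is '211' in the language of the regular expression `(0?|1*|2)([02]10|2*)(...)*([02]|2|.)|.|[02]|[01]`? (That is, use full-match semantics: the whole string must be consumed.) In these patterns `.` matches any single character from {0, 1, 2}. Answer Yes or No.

No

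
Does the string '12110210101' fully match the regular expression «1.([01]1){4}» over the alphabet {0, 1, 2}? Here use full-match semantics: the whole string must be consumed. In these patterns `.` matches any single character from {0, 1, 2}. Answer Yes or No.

No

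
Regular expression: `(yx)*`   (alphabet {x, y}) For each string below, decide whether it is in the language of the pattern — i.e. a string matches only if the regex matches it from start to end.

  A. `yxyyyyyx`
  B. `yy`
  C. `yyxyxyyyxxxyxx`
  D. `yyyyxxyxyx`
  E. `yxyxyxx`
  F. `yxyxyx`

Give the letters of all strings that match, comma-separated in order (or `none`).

F

A. `yxyyyyyx` → no match
B. `yy` → no match
C → no match
D. `yyyyxxyxyx` → no match
E. `yxyxyxx` → no match
F. `yxyxyx` → match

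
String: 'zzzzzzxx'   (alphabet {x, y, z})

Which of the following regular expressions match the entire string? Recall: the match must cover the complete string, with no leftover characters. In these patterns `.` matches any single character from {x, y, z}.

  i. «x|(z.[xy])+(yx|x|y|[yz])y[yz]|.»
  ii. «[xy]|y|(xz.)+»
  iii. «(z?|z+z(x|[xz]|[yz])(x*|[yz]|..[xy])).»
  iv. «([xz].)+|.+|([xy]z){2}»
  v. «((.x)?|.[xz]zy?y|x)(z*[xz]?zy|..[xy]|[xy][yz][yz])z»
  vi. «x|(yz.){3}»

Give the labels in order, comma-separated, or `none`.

iii, iv

i → no match
ii → no match
iii → match
iv → match
v → no match — must end with 'z'
vi → no match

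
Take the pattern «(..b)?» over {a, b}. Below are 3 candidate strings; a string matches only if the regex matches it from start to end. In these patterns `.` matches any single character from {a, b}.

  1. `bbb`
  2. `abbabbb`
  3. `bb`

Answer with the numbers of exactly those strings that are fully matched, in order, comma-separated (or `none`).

1

1 → match
2 → no match
3 → no match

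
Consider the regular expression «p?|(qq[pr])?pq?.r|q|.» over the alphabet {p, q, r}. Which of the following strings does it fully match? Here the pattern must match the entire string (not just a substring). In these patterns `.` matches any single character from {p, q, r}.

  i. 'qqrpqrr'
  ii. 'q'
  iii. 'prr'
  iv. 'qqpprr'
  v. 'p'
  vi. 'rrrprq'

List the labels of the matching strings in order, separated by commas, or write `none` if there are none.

i → match
ii → match
iii → match
iv → match
v → match
vi → no match

i, ii, iii, iv, v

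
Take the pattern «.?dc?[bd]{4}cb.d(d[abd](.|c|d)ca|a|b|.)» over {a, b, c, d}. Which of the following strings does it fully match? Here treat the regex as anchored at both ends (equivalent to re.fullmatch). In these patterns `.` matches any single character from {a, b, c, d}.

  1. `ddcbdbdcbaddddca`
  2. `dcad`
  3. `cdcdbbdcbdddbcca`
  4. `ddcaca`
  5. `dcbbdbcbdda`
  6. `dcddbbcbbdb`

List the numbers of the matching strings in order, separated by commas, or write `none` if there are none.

1 → match
2 → no match
3 → match
4 → no match
5 → match
6 → match

1, 3, 5, 6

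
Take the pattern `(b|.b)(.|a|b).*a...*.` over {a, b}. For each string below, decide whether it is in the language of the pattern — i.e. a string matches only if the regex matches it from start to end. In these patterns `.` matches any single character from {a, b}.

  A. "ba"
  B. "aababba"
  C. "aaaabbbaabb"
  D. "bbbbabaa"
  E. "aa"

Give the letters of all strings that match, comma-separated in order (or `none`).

A → no match
B → no match
C → no match
D → match
E → no match

D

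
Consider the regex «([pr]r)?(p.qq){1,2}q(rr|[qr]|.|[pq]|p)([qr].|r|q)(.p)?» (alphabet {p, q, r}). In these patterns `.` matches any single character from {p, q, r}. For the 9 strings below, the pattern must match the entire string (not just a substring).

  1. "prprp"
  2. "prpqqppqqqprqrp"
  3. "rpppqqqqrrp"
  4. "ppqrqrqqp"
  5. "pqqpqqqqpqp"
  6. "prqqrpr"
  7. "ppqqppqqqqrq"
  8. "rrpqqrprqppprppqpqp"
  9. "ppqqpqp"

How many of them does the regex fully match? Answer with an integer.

1. "prprp" → no match
2 → no match
3. "rpppqqqqrrp" → no match
4. "ppqrqrqqp" → no match
5. "pqqpqqqqpqp" → no match
6. "prqqrpr" → no match
7. "ppqqppqqqqrq" → match
8 → no match
9. "ppqqpqp" → no match
Total matched: 1

1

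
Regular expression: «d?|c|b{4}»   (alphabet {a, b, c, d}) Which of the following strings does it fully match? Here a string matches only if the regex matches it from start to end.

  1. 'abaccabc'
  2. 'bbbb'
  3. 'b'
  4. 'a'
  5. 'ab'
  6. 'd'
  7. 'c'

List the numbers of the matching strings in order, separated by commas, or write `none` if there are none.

1 → no match
2 → match
3 → no match
4 → no match
5 → no match
6 → match
7 → match

2, 6, 7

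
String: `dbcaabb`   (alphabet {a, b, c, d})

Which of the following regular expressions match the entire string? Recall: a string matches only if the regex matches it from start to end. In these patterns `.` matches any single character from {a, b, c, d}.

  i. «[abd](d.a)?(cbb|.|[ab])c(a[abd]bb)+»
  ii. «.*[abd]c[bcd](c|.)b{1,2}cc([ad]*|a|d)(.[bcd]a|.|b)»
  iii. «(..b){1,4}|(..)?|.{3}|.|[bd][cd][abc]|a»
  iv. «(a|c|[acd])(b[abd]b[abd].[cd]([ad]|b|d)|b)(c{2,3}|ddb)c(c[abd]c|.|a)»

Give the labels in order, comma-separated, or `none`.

i → match
ii → no match
iii → no match
iv → no match

i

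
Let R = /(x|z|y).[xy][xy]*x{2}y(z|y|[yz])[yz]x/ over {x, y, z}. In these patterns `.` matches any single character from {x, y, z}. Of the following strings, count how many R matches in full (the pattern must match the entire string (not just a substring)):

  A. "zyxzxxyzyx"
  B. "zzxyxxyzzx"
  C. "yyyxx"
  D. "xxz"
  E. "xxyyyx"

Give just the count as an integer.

A → no match
B → match
C → no match
D → no match — must end with "x"
E → no match
Total matched: 1

1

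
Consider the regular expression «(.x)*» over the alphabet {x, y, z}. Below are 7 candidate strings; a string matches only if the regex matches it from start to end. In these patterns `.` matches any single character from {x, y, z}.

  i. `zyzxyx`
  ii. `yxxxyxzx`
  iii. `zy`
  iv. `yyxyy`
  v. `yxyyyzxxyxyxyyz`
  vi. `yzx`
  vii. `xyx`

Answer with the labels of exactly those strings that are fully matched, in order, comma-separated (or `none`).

i → no match
ii → match
iii → no match
iv → no match
v → no match
vi → no match
vii → no match

ii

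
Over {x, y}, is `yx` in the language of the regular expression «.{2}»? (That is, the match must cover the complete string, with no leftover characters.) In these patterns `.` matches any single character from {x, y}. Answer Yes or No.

Yes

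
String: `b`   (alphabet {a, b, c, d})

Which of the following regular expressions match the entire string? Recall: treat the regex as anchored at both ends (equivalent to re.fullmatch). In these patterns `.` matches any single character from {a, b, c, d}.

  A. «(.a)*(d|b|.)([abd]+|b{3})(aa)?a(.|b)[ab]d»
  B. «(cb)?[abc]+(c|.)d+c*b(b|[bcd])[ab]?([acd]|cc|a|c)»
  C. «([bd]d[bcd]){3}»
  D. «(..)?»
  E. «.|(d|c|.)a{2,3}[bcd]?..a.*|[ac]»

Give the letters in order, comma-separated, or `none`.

A → no match — must end with `d`
B → no match
C → no match
D → no match
E → match

E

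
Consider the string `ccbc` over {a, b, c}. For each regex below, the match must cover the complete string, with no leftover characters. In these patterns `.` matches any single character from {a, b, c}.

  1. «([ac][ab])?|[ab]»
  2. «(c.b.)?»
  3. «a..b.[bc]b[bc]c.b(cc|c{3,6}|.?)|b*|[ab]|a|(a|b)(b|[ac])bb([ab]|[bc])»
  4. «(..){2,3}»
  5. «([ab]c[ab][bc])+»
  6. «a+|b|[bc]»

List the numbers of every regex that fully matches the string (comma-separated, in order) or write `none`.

1 → no match
2 → match
3 → no match
4 → match
5 → no match
6 → no match

2, 4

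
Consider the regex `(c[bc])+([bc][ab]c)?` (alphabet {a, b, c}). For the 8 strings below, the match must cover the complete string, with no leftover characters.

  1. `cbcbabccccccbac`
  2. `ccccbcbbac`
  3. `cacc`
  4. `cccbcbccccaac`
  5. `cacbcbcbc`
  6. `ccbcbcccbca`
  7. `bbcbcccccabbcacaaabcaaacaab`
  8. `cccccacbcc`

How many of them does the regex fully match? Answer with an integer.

1 → no match
2 → no match
3 → no match
4 → no match
5 → no match
6 → no match
7 → no match — must start with `c`
8 → no match
Total matched: 0

0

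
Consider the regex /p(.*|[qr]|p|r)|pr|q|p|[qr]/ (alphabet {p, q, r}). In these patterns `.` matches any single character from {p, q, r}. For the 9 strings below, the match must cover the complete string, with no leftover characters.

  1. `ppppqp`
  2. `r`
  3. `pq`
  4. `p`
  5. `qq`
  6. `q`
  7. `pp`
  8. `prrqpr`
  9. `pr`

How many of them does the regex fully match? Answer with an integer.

8

1 → match
2 → match
3 → match
4 → match
5 → no match
6 → match
7 → match
8 → match
9 → match
Total matched: 8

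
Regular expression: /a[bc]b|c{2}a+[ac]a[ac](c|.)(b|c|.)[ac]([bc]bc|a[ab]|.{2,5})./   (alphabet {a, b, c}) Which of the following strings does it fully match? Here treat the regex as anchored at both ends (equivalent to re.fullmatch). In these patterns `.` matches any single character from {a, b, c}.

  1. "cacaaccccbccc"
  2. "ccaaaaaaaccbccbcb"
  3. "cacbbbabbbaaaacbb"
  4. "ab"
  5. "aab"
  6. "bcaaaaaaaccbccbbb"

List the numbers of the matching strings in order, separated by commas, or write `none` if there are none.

2

1 → no match
2 → match
3 → no match
4. "ab" → no match
5. "aab" → no match
6 → no match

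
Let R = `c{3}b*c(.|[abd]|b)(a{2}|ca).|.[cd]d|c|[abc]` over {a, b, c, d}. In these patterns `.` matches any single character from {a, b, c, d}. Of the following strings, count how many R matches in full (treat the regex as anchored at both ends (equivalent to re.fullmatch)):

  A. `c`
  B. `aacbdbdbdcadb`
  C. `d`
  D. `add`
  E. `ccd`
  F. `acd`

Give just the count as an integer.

A → match
B → no match
C → no match
D → match
E → match
F → match
Total matched: 4

4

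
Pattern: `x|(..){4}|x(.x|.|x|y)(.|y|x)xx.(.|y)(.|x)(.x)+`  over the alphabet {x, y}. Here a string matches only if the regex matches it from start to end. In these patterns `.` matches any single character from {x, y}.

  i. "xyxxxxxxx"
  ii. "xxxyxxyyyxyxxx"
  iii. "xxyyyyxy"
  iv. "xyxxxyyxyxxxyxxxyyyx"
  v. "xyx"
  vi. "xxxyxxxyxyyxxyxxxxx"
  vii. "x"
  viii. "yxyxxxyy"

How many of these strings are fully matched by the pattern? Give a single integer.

3

i. "xyxxxxxxx" → no match
ii → no match
iii. "xxyyyyxy" → match
iv → no match
v. "xyx" → no match
vi → no match
vii. "x" → match
viii. "yxyxxxyy" → match
Total matched: 3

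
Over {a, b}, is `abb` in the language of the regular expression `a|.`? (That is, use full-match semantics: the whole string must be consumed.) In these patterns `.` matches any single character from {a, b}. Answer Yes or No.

No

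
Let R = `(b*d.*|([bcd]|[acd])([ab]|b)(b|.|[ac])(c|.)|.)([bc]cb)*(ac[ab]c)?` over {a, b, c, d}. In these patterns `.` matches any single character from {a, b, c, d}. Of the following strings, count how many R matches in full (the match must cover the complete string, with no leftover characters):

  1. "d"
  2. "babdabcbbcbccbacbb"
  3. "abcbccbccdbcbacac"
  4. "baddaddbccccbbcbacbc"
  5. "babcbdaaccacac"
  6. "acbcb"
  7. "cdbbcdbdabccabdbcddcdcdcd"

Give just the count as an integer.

1

1 → match
2 → no match
3 → no match
4 → no match
5 → no match
6 → no match
7 → no match
Total matched: 1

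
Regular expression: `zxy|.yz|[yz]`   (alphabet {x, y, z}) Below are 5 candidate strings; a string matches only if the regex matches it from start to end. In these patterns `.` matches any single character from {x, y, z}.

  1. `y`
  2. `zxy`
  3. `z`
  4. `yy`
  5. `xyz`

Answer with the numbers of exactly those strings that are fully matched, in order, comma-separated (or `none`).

1 → match
2 → match
3 → match
4 → no match
5 → match

1, 2, 3, 5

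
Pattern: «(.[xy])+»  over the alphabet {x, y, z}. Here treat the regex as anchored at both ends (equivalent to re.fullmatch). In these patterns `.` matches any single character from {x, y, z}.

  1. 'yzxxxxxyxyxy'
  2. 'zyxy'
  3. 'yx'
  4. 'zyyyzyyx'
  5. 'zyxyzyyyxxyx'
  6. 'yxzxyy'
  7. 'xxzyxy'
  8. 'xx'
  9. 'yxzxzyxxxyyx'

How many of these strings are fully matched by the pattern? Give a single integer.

1 → no match
2 → match
3 → match
4 → match
5 → match
6 → match
7 → match
8 → match
9 → match
Total matched: 8

8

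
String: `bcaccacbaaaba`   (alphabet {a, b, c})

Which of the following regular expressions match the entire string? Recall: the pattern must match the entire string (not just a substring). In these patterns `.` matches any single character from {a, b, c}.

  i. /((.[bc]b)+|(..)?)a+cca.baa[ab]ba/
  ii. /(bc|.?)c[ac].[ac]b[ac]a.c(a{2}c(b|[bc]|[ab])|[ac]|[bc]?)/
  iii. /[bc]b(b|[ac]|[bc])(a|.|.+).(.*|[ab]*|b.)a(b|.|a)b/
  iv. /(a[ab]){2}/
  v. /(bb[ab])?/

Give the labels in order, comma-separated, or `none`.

i

i → match
ii → no match
iii → no match — must end with `b`
iv → no match — must start with `a`
v → no match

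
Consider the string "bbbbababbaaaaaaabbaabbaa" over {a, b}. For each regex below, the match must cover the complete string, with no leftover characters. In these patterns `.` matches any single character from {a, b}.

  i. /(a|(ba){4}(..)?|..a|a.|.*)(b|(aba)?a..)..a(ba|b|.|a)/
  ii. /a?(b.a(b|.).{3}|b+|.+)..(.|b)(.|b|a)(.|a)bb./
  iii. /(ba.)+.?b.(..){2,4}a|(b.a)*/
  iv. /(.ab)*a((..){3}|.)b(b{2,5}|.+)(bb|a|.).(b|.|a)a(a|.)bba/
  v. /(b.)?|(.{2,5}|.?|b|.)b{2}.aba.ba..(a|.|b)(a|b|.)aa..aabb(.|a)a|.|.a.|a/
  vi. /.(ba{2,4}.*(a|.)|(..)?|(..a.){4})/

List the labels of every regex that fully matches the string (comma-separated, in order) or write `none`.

v

i → no match
ii → no match
iii → no match
iv → no match — must end with "bba"
v → match
vi → no match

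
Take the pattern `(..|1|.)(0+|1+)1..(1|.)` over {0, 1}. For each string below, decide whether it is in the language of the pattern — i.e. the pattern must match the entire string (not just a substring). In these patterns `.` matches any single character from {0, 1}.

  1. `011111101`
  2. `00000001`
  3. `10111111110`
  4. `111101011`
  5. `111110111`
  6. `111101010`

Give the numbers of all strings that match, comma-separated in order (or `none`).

1, 3

1. `011111101` → match
2. `00000001` → no match
3. `10111111110` → match
4. `111101011` → no match
5. `111110111` → no match
6. `111101010` → no match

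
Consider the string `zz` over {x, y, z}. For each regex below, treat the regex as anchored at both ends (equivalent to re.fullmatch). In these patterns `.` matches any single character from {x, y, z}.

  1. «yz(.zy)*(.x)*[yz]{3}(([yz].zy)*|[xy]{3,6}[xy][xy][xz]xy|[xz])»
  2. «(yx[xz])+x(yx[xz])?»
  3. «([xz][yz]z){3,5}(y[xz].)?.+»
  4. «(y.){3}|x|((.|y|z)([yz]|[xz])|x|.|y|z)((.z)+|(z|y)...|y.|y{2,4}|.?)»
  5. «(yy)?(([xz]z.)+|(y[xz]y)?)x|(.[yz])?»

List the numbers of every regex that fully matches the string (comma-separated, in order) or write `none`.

4, 5

1 → no match — must start with `yz`
2 → no match — must start with `yx`
3 → no match
4 → match
5 → match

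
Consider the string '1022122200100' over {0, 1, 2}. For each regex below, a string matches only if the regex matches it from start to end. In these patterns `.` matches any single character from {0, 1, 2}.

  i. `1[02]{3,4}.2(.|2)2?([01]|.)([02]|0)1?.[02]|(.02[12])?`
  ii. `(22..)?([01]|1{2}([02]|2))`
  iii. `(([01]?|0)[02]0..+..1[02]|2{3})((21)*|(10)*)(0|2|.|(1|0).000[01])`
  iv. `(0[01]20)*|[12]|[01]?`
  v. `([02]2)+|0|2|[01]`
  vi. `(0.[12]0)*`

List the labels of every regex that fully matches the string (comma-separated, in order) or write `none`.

i → match
ii → no match
iii → no match
iv → no match
v → no match
vi → no match

i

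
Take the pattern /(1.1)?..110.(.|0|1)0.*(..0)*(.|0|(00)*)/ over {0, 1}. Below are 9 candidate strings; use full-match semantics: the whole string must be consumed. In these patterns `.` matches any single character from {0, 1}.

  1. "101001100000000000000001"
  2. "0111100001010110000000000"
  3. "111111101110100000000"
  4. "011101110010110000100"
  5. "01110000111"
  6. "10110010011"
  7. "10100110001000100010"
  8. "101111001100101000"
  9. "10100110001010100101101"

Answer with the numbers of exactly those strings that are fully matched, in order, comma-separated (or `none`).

1, 5, 6

1 → match
2 → no match
3 → no match
4 → no match
5 → match
6 → match
7 → no match
8 → no match
9 → no match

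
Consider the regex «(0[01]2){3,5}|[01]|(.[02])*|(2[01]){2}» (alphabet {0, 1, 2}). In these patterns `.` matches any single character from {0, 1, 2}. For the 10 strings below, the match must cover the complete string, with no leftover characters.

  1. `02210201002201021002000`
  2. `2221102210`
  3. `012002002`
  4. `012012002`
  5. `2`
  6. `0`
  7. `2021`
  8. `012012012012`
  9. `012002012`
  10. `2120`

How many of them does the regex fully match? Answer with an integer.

7

1 → no match
2 → no match
3 → match
4 → match
5 → no match
6 → match
7 → match
8 → match
9 → match
10 → match
Total matched: 7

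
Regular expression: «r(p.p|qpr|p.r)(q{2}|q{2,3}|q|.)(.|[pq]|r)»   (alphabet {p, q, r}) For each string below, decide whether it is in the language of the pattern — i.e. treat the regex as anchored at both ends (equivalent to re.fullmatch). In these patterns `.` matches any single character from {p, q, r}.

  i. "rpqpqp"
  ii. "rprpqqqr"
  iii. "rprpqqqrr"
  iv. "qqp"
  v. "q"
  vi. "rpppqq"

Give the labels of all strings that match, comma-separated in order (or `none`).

i, ii, vi

i. "rpqpqp" → match
ii. "rprpqqqr" → match
iii. "rprpqqqrr" → no match
iv. "qqp" → no match — must start with "r"
v. "q" → no match — must start with "r"
vi. "rpppqq" → match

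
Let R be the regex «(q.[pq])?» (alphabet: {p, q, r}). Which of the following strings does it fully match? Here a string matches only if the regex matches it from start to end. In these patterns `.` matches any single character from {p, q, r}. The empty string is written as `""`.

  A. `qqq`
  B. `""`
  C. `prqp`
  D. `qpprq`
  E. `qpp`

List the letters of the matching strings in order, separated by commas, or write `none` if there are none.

A, B, E

A → match
B → match
C → no match
D → no match
E → match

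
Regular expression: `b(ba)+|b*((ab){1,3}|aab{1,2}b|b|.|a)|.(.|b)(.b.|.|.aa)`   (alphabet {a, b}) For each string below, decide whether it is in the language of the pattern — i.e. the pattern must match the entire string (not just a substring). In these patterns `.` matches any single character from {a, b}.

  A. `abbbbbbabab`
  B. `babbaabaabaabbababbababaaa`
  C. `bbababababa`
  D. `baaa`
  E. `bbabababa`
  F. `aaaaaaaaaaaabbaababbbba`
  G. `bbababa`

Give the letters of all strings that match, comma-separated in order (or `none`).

C, E, G

A → no match
B → no match
C → match
D → no match
E → match
F → no match
G → match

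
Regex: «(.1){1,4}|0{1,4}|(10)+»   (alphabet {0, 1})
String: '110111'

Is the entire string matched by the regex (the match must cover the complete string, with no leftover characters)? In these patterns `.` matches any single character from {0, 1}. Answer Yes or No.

Yes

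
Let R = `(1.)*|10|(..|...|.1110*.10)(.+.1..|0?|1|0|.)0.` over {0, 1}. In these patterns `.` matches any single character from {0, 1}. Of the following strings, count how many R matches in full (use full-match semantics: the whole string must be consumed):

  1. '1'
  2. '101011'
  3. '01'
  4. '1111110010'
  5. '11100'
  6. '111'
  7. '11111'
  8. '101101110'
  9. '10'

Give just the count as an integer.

3

1 → no match
2 → match
3 → no match
4 → no match
5 → match
6 → no match
7 → no match
8 → no match
9 → match
Total matched: 3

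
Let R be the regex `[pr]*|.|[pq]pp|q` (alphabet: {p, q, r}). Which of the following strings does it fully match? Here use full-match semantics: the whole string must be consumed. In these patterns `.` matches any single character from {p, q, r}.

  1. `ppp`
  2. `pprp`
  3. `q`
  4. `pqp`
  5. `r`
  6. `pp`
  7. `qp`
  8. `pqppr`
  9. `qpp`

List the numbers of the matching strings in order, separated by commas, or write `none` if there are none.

1 → match
2 → match
3 → match
4 → no match
5 → match
6 → match
7 → no match
8 → no match
9 → match

1, 2, 3, 5, 6, 9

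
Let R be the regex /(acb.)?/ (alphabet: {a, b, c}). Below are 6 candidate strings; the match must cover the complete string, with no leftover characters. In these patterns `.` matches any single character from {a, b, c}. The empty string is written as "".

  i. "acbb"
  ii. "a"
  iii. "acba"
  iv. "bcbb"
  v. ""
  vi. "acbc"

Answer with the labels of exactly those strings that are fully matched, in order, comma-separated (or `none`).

i → match
ii → no match
iii → match
iv → no match
v → match
vi → match

i, iii, v, vi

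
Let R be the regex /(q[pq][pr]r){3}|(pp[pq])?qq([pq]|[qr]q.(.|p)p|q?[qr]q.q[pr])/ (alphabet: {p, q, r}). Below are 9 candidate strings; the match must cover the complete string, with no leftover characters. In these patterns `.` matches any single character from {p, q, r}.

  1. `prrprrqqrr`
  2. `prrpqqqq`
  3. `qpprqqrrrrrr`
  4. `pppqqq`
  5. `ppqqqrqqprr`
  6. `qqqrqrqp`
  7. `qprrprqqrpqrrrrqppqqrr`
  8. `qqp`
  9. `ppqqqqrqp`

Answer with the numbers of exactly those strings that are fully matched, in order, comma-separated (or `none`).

4, 6, 8

1 → no match
2 → no match
3 → no match
4 → match
5 → no match
6 → match
7 → no match
8 → match
9 → no match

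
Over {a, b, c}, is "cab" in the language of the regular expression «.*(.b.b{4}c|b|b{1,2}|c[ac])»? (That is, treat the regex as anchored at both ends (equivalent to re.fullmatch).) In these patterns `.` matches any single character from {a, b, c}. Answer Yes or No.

Yes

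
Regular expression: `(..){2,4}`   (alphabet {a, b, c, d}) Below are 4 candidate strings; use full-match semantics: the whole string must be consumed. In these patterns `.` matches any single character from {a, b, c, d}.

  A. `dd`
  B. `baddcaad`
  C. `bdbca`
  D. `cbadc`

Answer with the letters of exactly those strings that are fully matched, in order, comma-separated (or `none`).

A → no match
B → match
C → no match
D → no match

B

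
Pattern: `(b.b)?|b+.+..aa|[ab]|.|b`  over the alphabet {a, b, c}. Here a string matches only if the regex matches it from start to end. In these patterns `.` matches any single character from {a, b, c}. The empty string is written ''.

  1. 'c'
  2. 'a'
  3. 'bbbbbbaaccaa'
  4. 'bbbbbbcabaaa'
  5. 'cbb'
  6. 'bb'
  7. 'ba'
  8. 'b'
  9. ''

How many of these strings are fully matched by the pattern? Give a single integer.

1 → match
2 → match
3 → match
4 → match
5 → no match
6 → no match
7 → no match
8 → match
9 → match
Total matched: 6

6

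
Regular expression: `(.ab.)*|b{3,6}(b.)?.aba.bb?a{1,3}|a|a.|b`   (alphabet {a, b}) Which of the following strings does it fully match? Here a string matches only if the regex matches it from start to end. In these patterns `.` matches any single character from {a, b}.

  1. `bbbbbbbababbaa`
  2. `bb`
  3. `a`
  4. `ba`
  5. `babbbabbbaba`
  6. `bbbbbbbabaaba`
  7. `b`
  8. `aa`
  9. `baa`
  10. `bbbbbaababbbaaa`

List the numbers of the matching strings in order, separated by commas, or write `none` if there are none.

1, 3, 5, 6, 7, 8, 10

1 → match
2 → no match
3 → match
4 → no match
5 → match
6 → match
7 → match
8 → match
9 → no match
10 → match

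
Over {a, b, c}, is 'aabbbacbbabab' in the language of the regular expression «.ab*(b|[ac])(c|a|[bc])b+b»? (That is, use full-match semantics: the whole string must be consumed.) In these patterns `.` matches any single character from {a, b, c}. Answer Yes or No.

No

Every match must end with 'bb', but 'aabbbacbbabab' does not.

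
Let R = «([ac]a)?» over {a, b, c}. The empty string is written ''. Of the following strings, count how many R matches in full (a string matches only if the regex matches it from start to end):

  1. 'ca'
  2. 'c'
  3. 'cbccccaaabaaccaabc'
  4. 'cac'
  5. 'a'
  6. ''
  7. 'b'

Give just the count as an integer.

2

1 → match
2 → no match
3 → no match
4 → no match
5 → no match
6 → match
7 → no match
Total matched: 2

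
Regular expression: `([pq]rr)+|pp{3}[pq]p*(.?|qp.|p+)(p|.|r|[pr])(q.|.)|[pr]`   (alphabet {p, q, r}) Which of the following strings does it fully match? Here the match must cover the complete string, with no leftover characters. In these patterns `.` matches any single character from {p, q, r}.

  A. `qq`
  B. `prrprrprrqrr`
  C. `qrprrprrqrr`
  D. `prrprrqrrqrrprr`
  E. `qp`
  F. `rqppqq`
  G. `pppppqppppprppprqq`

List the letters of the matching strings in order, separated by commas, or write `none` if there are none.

B, D

A → no match
B → match
C → no match
D → match
E → no match
F → no match
G → no match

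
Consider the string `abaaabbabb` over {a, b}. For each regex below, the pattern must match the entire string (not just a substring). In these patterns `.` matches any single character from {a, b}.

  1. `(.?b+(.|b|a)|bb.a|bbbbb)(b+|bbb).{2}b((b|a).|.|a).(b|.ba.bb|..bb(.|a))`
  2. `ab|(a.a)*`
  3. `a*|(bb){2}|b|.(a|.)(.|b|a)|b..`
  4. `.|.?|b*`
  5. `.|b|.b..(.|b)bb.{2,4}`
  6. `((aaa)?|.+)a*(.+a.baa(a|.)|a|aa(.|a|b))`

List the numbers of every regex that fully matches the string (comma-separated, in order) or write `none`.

5

1 → no match
2 → no match
3 → no match
4 → no match
5 → match
6 → no match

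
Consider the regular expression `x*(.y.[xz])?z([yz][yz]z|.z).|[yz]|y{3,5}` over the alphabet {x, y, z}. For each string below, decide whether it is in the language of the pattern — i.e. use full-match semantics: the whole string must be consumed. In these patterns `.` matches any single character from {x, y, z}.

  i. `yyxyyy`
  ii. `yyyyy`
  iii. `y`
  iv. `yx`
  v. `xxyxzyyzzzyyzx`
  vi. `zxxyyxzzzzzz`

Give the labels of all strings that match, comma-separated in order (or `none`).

i. `yyxyyy` → no match
ii. `yyyyy` → match
iii. `y` → match
iv. `yx` → no match
v → no match
vi. `zxxyyxzzzzzz` → no match

ii, iii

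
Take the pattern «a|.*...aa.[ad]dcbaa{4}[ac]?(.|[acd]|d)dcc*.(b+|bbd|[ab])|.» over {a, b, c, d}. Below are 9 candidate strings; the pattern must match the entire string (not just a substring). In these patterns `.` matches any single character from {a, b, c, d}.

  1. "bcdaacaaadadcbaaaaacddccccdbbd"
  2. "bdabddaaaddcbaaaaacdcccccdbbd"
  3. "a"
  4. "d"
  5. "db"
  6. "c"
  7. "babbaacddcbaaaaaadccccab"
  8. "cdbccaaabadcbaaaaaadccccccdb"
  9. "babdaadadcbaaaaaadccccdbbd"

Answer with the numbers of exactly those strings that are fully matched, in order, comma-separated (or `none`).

1, 2, 3, 4, 6, 7, 8, 9

1 → match
2 → match
3 → match
4 → match
5 → no match
6 → match
7 → match
8 → match
9 → match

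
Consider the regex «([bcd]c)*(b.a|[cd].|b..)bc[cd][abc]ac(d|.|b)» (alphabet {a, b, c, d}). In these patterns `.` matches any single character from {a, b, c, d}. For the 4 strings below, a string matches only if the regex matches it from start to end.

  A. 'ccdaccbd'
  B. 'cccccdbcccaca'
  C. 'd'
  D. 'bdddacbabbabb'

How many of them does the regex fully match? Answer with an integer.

1

A. 'ccdaccbd' → no match
B → match
C. 'd' → no match
D → no match
Total matched: 1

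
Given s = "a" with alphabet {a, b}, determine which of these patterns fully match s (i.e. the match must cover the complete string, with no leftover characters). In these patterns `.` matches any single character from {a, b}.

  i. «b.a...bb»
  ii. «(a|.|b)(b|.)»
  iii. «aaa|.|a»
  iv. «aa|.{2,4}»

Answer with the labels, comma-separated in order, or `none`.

iii

i → no match — must start with "b"
ii → no match
iii → match
iv → no match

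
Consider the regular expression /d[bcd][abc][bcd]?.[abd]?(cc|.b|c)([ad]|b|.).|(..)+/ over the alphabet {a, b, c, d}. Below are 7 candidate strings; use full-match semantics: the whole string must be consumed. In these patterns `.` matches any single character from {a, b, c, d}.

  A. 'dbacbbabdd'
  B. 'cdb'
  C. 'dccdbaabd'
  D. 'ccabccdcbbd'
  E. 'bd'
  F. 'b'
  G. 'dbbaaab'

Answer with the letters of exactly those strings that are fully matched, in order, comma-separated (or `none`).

A → match
B → no match
C → no match
D → no match
E → match
F → no match
G → no match

A, E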